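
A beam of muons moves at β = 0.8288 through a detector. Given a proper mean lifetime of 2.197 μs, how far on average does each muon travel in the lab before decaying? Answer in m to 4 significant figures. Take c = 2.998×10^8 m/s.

γ = 1/√(1 − 0.8288²) = 1.78717
Dilated lifetime: Δt = γτ₀ = 1.78717 × 2.197 μs = 3.92640 μs
d = vΔt = 0.8288c × 3.92640 μs = 2.48474×10^8 m/s × 3.92640×10^-6 s = 975.6 m

d ≈ 975.6 m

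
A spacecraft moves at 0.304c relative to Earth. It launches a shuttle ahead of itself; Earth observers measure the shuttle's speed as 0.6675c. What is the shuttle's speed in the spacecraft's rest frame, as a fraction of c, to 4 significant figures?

Inverse velocity addition: u' = (u − v)/(1 − uv/c²)
= (0.6675 − 0.304)/(1 − 0.6675×0.304) = 0.3635/0.797080 = 0.4560

u' ≈ 0.4560c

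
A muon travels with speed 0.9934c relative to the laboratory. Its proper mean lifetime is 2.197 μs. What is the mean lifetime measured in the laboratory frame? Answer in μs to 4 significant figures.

γ = 1/√(1 − 0.9934²) = 8.71828
Time dilation: Δt = γτ₀ = 8.71828 × 2.197 μs = 19.15 μs

Δt ≈ 19.15 μs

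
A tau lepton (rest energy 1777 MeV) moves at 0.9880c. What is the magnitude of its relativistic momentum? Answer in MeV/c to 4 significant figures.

γ = 1/√(1 − 0.9880²) = 6.47442
p = γβm₀c = 6.47442 × 0.9880 × 1777 MeV/c = 11370 MeV/c

p ≈ 11370 MeV/c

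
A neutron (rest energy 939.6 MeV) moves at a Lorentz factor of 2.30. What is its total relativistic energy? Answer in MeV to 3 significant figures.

E ≈ 2160 MeV

γ = 2.30 (given)
E = γm₀c² = 2.30 × 939.6 MeV = 2160 MeV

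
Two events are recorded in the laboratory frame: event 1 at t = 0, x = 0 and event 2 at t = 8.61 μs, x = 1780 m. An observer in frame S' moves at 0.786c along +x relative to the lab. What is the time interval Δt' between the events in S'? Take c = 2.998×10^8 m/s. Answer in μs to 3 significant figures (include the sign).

γ = 1/√(1 − 0.786²) = 1.6175
Δt' = γ(Δt − vΔx/c²) = 1.6175 × (8.61 μs − 0.786×1780 m / (2.998×10^8 m/s))
= 1.6175 × (3.9433 μs) = 6.38 μs

Δt' ≈ 6.38 μs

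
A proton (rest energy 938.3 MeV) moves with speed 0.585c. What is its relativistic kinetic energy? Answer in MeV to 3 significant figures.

γ = 1/√(1 − 0.585²) = 1.2330
K = (γ − 1)m₀c² = (1.2330 − 1) × 938.3 MeV = 0.23300 × 938.3 MeV = 219 MeV

K ≈ 219 MeV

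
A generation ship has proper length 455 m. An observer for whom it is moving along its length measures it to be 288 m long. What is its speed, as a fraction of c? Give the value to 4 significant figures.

γ = L₀/L = 455/288 = 1.57986
β = √(1 − 1/γ²) = 0.7742

β ≈ 0.7742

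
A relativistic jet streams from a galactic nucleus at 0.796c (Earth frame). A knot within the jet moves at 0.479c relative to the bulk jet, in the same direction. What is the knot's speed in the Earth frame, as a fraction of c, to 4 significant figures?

u ≈ 0.9231c

Relativistic velocity addition: u = (u' + v)/(1 + u'v/c²)
= (0.479 + 0.796)/(1 + 0.479×0.796) = 1.275/1.38128 = 0.9231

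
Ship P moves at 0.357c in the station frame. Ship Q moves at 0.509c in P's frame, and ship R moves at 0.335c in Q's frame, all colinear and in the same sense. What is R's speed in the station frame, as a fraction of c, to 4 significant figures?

u ≈ 0.8574c

Compose boost 2: (0.509 + 0.357)/(1 + 0.509×0.357) = 0.8660/1.18171 = 0.732834
Compose boost 3: (0.335 + 0.732834)/(1 + 0.335×0.732834) = 1.06783/1.24550 = 0.8574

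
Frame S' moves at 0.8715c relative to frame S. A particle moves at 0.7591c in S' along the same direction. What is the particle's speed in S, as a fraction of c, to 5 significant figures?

u ≈ 0.98137c

Relativistic velocity addition: u = (u' + v)/(1 + u'v/c²)
= (0.7591 + 0.8715)/(1 + 0.7591×0.8715) = 1.6306/1.661556 = 0.98137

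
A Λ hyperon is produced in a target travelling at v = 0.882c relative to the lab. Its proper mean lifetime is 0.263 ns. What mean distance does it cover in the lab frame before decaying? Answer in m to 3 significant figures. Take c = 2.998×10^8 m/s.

γ = 1/√(1 − 0.882²) = 2.1220
Dilated lifetime: Δt = γτ₀ = 2.1220 × 0.263 ns = 0.55809 ns
d = vΔt = 0.882c × 0.55809 ns = 2.6442×10^8 m/s × 5.5809×10^-10 s = 0.148 m

d ≈ 0.148 m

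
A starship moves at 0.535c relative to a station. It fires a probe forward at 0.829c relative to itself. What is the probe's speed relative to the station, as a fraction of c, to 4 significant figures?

Relativistic velocity addition: u = (u' + v)/(1 + u'v/c²)
= (0.829 + 0.535)/(1 + 0.829×0.535) = 1.364/1.44352 = 0.9449

u ≈ 0.9449c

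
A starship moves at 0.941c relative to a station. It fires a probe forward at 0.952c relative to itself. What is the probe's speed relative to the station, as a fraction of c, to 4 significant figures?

Relativistic velocity addition: u = (u' + v)/(1 + u'v/c²)
= (0.952 + 0.941)/(1 + 0.952×0.941) = 1.893/1.89583 = 0.9985

u ≈ 0.9985c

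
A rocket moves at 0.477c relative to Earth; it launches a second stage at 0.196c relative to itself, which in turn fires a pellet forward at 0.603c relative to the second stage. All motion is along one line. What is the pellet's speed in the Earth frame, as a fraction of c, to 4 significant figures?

Compose boost 2: (0.196 + 0.477)/(1 + 0.196×0.477) = 0.6730/1.09349 = 0.615459
Compose boost 3: (0.603 + 0.615459)/(1 + 0.603×0.615459) = 1.21846/1.37112 = 0.8887

u ≈ 0.8887c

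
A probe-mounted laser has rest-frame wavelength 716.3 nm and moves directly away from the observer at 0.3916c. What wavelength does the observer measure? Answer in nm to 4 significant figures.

λ_obs ≈ 1083 nm

Relativistic Doppler: λ_obs = λ_src √((1+β)/(1−β))
= 716.3 × √(1.39160/0.608400) = 716.3 × 1.51239 = 1083 nm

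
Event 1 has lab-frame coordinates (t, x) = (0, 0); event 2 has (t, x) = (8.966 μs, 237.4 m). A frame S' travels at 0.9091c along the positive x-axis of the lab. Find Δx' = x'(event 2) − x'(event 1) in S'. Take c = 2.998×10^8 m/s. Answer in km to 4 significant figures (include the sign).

γ = 1/√(1 − 0.9091²) = 2.40051
Δx' = γ(Δx − vΔt) = 2.40051 × (237.4 m − 0.9091×(2.998×10^8 m/s)×8.966×10^-6 s)
= 2.40051 × (-2206.27 m) = -5.296 km

Δx' ≈ -5.296 km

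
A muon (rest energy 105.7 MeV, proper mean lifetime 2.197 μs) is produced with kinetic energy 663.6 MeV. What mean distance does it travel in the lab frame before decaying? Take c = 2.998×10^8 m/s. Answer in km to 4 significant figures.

γ = 1 + K/(m₀c²) = 1 + 663.6/105.7 = 7.27815
β = √(1 − 1/γ²) = 0.990516
Dilated lifetime: γτ₀ = 7.27815 × 2.197 μs = 15.9901 μs
d = βc·γτ₀ = 0.990516 × (2.998×10^8 m/s) × 1.59901×10^-5 s = 4.748 km

d ≈ 4.748 km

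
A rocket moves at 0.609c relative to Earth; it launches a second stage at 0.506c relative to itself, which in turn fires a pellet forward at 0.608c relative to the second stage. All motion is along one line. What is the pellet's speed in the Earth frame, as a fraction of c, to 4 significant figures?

Compose boost 2: (0.506 + 0.609)/(1 + 0.506×0.609) = 1.115/1.30815 = 0.852346
Compose boost 3: (0.608 + 0.852346)/(1 + 0.608×0.852346) = 1.46035/1.51823 = 0.9619

u ≈ 0.9619c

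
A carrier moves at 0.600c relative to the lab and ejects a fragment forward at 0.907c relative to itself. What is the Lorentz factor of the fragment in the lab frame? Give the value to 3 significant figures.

γ ≈ 4.58

u_lab = (0.907 + 0.600)/(1 + 0.907×0.600) = 1.507/1.54420 = 0.975910
γ = 1/√(1 − 0.975910²) = 4.58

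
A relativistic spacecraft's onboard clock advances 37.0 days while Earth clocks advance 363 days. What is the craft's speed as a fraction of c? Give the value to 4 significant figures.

β ≈ 0.9948

γ = Δt/τ₀ = 363/37.0 = 9.81081
β = √(1 − 1/γ²) = √(1 − 1/9.81081²) = 0.9948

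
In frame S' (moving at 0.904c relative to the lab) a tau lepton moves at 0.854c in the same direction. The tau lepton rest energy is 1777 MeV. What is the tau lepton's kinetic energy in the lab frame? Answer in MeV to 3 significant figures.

u_lab = (0.854 + 0.904)/(1 + 0.854×0.904) = 0.992090
γ = 1/√(1 − 0.992090²) = 7.9665
K = (γ − 1)m₀c² = (7.9665 − 1) × 1777 = 6.9665 × 1777 = 12400 MeV

K ≈ 12400 MeV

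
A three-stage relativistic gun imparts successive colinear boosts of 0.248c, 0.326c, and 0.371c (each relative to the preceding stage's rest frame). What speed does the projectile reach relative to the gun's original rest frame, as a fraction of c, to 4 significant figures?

Compose boost 2: (0.326 + 0.248)/(1 + 0.326×0.248) = 0.5740/1.08085 = 0.531064
Compose boost 3: (0.371 + 0.531064)/(1 + 0.371×0.531064) = 0.902064/1.19702 = 0.7536

u ≈ 0.7536c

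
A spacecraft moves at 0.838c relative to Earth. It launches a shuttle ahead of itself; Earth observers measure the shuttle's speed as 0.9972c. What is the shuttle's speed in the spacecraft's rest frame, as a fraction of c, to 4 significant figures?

u' ≈ 0.9687c

Inverse velocity addition: u' = (u − v)/(1 − uv/c²)
= (0.9972 − 0.838)/(1 − 0.9972×0.838) = 0.1592/0.164346 = 0.9687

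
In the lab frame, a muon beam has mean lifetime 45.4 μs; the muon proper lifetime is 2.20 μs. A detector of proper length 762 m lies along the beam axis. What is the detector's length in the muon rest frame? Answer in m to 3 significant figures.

L ≈ 36.9 m

Time dilation ⇒ γ = Δt/τ₀ = 45.4/2.20 = 20.636
Length contraction: L = L₀/γ = 762/20.636 = 36.9 m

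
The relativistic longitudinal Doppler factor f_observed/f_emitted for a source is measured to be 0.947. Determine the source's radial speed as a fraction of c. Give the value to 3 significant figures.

f_obs/f_src = √((1−β)/(1+β)) = 0.947  ⇒  (1−β)/(1+β) = 0.89681
β = |1 − D²|/(1 + D²) = |1 − 0.89681|/(1 + 0.89681) = 0.0544

β ≈ 0.0544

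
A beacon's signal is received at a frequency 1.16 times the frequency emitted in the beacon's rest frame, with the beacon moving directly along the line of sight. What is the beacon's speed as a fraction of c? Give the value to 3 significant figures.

β ≈ 0.147

f_obs/f_src = √((1+β)/(1−β)) = 1.16  ⇒  (1+β)/(1−β) = 1.3456
β = |1 − D²|/(1 + D²) = |1 − 1.3456|/(1 + 1.3456) = 0.147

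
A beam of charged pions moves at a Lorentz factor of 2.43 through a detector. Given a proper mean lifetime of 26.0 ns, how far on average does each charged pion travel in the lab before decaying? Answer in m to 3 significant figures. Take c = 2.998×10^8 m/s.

β = √(1 − 1/γ²) = √(1 − 1/2.43²) = 0.91140
Dilated lifetime: Δt = γτ₀ = 2.43 × 26.0 ns = 63.180 ns
d = vΔt = 0.91140c × 63.180 ns = 2.7324×10^8 m/s × 6.3180×10^-8 s = 17.3 m

d ≈ 17.3 m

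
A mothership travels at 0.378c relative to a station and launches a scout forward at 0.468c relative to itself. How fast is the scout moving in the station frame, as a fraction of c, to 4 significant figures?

u ≈ 0.7188c

Compose boost 2: (0.468 + 0.378)/(1 + 0.468×0.378) = 0.8460/1.17690 = 0.7188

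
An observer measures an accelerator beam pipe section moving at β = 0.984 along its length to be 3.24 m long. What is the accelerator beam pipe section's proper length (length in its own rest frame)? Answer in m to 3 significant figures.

L₀ ≈ 18.2 m

γ = 1/√(1 − 0.984²) = 5.6127
L₀ = γL = 5.6127 × 3.24 = 18.2 m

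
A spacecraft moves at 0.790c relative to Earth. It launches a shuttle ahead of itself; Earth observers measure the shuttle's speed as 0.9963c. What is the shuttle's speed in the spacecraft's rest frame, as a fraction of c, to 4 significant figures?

u' ≈ 0.9689c

Inverse velocity addition: u' = (u − v)/(1 − uv/c²)
= (0.9963 − 0.790)/(1 − 0.9963×0.790) = 0.2063/0.212923 = 0.9689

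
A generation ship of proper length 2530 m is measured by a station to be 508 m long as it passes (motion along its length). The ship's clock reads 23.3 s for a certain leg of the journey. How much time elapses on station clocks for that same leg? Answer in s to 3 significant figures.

Δt ≈ 116 s

Length contraction ⇒ γ = L₀/L = 2530/508 = 4.9803
Time dilation: Δt = γτ₀ = 4.9803 × 23.3 s = 116 s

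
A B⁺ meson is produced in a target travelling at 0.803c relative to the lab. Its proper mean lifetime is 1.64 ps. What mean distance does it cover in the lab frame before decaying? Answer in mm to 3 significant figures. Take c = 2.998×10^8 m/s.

d ≈ 0.662 mm

γ = 1/√(1 − 0.803²) = 1.6779
Dilated lifetime: Δt = γτ₀ = 1.6779 × 1.64 ps = 2.7518 ps
d = vΔt = 0.803c × 2.7518 ps = 2.4074×10^8 m/s × 2.7518×10^-12 s = 0.662 mm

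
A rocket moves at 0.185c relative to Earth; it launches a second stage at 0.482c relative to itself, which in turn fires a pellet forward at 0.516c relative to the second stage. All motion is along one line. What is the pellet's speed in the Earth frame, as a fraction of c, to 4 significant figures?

u ≈ 0.8574c

Compose boost 2: (0.482 + 0.185)/(1 + 0.482×0.185) = 0.6670/1.08917 = 0.612393
Compose boost 3: (0.516 + 0.612393)/(1 + 0.516×0.612393) = 1.12839/1.31599 = 0.8574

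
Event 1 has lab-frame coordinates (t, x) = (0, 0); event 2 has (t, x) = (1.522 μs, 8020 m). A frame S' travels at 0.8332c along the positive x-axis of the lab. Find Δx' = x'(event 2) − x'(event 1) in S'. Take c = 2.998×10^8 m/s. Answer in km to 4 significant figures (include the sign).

Δx' ≈ 13.82 km

γ = 1/√(1 − 0.8332²) = 1.80841
Δx' = γ(Δx − vΔt) = 1.80841 × (8020 m − 0.8332×(2.998×10^8 m/s)×1.522×10^-6 s)
= 1.80841 × (7639.81 m) = 13.82 km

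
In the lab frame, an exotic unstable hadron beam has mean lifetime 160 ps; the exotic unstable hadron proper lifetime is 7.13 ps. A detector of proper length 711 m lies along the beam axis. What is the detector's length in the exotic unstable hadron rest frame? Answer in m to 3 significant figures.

Time dilation ⇒ γ = Δt/τ₀ = 160/7.13 = 22.440
Length contraction: L = L₀/γ = 711/22.440 = 31.7 m

L ≈ 31.7 m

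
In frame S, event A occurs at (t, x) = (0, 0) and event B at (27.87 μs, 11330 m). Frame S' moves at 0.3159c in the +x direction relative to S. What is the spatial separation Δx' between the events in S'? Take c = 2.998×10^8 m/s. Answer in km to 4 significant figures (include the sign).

γ = 1/√(1 − 0.3159²) = 1.05397
Δx' = γ(Δx − vΔt) = 1.05397 × (11330 m − 0.3159×(2.998×10^8 m/s)×27.87×10^-6 s)
= 1.05397 × (8690.52 m) = 9.160 km

Δx' ≈ 9.160 km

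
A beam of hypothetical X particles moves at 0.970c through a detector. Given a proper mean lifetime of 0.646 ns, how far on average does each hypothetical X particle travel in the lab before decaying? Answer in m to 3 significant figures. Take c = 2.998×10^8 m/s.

γ = 1/√(1 − 0.970²) = 4.1135
Dilated lifetime: Δt = γτ₀ = 4.1135 × 0.646 ns = 2.6573 ns
d = vΔt = 0.970c × 2.6573 ns = 2.9081×10^8 m/s × 2.6573×10^-9 s = 0.773 m

d ≈ 0.773 m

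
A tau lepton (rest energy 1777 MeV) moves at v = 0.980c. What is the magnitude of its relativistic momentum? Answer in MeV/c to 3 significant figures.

p ≈ 8750 MeV/c

γ = 1/√(1 − 0.980²) = 5.0252
p = γβm₀c = 5.0252 × 0.980 × 1777 MeV/c = 8750 MeV/c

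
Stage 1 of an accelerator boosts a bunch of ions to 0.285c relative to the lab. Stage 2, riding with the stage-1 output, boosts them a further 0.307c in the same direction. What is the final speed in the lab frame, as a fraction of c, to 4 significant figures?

Compose boost 2: (0.307 + 0.285)/(1 + 0.307×0.285) = 0.5920/1.08750 = 0.5444

u ≈ 0.5444c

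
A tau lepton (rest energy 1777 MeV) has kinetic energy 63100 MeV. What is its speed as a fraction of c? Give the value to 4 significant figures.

β ≈ 0.9996

γ = 1 + K/(m₀c²) = 1 + 63100/1777 = 36.5093
β = √(1 − 1/γ²) = 0.9996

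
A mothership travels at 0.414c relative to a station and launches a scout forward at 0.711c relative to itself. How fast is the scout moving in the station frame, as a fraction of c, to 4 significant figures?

Compose boost 2: (0.711 + 0.414)/(1 + 0.711×0.414) = 1.125/1.29435 = 0.8692

u ≈ 0.8692c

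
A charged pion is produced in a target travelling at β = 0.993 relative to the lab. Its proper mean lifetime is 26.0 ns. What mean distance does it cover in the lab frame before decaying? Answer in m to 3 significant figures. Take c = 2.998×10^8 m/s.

γ = 1/√(1 − 0.993²) = 8.4664
Dilated lifetime: Δt = γτ₀ = 8.4664 × 26.0 ns = 220.13 ns
d = vΔt = 0.993c × 220.13 ns = 2.9770×10^8 m/s × 2.2013×10^-7 s = 65.5 m

d ≈ 65.5 m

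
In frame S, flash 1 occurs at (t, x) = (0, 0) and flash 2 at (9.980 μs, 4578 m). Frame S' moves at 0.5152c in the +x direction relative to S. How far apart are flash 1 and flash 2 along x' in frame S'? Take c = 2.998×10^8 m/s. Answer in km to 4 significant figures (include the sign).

γ = 1/√(1 − 0.5152²) = 1.16677
Δx' = γ(Δx − vΔt) = 1.16677 × (4578 m − 0.5152×(2.998×10^8 m/s)×9.980×10^-6 s)
= 1.16677 × (3036.52 m) = 3.543 km

Δx' ≈ 3.543 km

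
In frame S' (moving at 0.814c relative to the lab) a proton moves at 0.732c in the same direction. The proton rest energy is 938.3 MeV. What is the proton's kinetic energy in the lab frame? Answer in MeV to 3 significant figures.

u_lab = (0.732 + 0.814)/(1 + 0.732×0.814) = 0.968764
γ = 1/√(1 − 0.968764²) = 4.0325
K = (γ − 1)m₀c² = (4.0325 − 1) × 938.3 = 3.0325 × 938.3 = 2850 MeV

K ≈ 2850 MeV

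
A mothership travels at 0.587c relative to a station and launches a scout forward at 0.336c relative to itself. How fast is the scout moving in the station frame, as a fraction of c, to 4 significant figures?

u ≈ 0.7709c

Compose boost 2: (0.336 + 0.587)/(1 + 0.336×0.587) = 0.9230/1.19723 = 0.7709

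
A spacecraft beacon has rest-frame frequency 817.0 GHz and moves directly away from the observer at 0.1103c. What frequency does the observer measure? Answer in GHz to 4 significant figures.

Relativistic Doppler: f_obs = f_src √((1−β)/(1+β))
= 817.0 × √(0.889700/1.11030) = 817.0 × 0.895162 = 731.3 GHz

f_obs ≈ 731.3 GHz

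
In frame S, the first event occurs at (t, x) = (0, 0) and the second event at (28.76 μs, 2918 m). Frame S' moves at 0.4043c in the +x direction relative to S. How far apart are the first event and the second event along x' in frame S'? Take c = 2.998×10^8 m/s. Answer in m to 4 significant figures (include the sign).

Δx' ≈ -621.0 m

γ = 1/√(1 − 0.4043²) = 1.09334
Δx' = γ(Δx − vΔt) = 1.09334 × (2918 m − 0.4043×(2.998×10^8 m/s)×28.76×10^-6 s)
= 1.09334 × (-567.975 m) = -621.0 m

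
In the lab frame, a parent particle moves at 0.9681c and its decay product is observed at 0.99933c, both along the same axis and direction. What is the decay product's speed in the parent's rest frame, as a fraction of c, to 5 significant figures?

u' ≈ 0.95949c

Inverse velocity addition: u' = (u − v)/(1 − uv/c²)
= (0.99933 − 0.9681)/(1 − 0.99933×0.9681) = 0.031230/0.03254863 = 0.95949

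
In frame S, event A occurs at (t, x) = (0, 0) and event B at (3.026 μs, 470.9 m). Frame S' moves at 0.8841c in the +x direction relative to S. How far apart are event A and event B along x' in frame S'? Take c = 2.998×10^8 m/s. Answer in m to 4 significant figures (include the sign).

Δx' ≈ -708.7 m

γ = 1/√(1 − 0.8841²) = 2.13996
Δx' = γ(Δx − vΔt) = 2.13996 × (470.9 m − 0.8841×(2.998×10^8 m/s)×3.026×10^-6 s)
= 2.13996 × (-331.151 m) = -708.7 m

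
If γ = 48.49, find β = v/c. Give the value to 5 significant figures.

β ≈ 0.99979

β = √(1 − 1/γ²) = √(1 − 1/48.49²) = √(0.9995747) = 0.99979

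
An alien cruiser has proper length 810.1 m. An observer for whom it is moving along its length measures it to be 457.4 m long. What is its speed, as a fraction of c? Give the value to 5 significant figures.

γ = L₀/L = 810.1/457.4 = 1.771098
β = √(1 − 1/γ²) = 0.82535

β ≈ 0.82535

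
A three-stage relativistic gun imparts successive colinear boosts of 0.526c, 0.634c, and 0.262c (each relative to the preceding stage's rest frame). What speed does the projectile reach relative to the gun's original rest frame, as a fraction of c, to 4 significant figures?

u ≈ 0.9218c

Compose boost 2: (0.634 + 0.526)/(1 + 0.634×0.526) = 1.160/1.33348 = 0.869902
Compose boost 3: (0.262 + 0.869902)/(1 + 0.262×0.869902) = 1.13190/1.22791 = 0.9218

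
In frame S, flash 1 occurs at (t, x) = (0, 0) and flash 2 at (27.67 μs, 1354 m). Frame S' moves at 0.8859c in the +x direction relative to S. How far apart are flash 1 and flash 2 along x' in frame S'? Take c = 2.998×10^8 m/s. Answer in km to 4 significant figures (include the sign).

γ = 1/√(1 − 0.8859²) = 2.15575
Δx' = γ(Δx − vΔt) = 2.15575 × (1354 m − 0.8859×(2.998×10^8 m/s)×27.67×10^-6 s)
= 2.15575 × (-5994.95 m) = -12.92 km

Δx' ≈ -12.92 km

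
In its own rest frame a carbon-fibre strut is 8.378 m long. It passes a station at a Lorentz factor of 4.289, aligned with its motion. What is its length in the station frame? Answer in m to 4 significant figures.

L ≈ 1.953 m

γ = 4.289 (given)
Length contraction: L = L₀/γ = 8.378/4.289 = 1.953 m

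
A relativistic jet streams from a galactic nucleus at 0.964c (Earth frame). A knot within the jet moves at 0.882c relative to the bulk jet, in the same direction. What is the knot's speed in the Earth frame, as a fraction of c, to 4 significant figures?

Relativistic velocity addition: u = (u' + v)/(1 + u'v/c²)
= (0.882 + 0.964)/(1 + 0.882×0.964) = 1.846/1.85025 = 0.9977

u ≈ 0.9977c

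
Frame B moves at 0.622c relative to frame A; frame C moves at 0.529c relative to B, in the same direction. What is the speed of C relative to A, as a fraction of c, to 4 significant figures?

u ≈ 0.8660c

Compose boost 2: (0.529 + 0.622)/(1 + 0.529×0.622) = 1.151/1.32904 = 0.8660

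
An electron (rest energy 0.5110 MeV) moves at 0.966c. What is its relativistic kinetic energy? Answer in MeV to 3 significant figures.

γ = 1/√(1 − 0.966²) = 3.8678
K = (γ − 1)m₀c² = (3.8678 − 1) × 0.5110 MeV = 2.8678 × 0.5110 MeV = 1.47 MeV

K ≈ 1.47 MeV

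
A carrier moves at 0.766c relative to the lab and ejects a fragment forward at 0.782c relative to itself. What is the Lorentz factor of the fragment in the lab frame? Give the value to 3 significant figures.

u_lab = (0.782 + 0.766)/(1 + 0.782×0.766) = 1.548/1.59901 = 0.968098
γ = 1/√(1 − 0.968098²) = 3.99

γ ≈ 3.99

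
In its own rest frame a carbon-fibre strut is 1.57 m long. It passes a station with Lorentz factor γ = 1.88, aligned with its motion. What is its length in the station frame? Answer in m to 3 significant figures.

L ≈ 0.835 m

γ = 1.88 (given)
Length contraction: L = L₀/γ = 1.57/1.88 = 0.835 m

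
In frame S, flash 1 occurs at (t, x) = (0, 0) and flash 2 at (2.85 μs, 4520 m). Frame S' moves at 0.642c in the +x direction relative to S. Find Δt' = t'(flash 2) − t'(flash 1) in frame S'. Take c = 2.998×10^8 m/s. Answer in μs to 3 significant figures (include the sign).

γ = 1/√(1 − 0.642²) = 1.3043
Δt' = γ(Δt − vΔx/c²) = 1.3043 × (2.85 μs − 0.642×4520 m / (2.998×10^8 m/s))
= 1.3043 × (-6.8293 μs) = -8.91 μs

Δt' ≈ -8.91 μs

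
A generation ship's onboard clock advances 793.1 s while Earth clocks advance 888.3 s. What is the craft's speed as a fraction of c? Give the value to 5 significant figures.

γ = Δt/τ₀ = 888.3/793.1 = 1.120035
β = √(1 − 1/γ²) = √(1 − 1/1.120035²) = 0.45040

β ≈ 0.45040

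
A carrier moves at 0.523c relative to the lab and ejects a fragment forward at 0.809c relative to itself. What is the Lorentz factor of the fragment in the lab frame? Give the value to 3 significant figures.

u_lab = (0.809 + 0.523)/(1 + 0.809×0.523) = 1.332/1.42311 = 0.935980
γ = 1/√(1 − 0.935980²) = 2.84

γ ≈ 2.84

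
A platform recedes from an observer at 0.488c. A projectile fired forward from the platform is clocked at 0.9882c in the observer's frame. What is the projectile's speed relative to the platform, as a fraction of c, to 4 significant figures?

u' ≈ 0.9661c

Inverse velocity addition: u' = (u − v)/(1 − uv/c²)
= (0.9882 − 0.488)/(1 − 0.9882×0.488) = 0.5002/0.517758 = 0.9661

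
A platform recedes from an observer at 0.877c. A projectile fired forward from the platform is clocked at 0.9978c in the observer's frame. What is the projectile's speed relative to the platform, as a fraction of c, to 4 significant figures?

Inverse velocity addition: u' = (u − v)/(1 − uv/c²)
= (0.9978 − 0.877)/(1 − 0.9978×0.877) = 0.1208/0.124929 = 0.9669

u' ≈ 0.9669c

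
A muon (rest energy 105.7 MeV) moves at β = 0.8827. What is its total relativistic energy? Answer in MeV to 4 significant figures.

γ = 1/√(1 − 0.8827²) = 2.12795
E = γm₀c² = 2.12795 × 105.7 MeV = 224.9 MeV

E ≈ 224.9 MeV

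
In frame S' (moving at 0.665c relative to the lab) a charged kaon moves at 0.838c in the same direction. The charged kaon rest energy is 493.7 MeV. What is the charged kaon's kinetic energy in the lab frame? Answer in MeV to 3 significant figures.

K ≈ 1390 MeV

u_lab = (0.838 + 0.665)/(1 + 0.838×0.665) = 0.965151
γ = 1/√(1 − 0.965151²) = 3.8212
K = (γ − 1)m₀c² = (3.8212 − 1) × 493.7 = 2.8212 × 493.7 = 1390 MeV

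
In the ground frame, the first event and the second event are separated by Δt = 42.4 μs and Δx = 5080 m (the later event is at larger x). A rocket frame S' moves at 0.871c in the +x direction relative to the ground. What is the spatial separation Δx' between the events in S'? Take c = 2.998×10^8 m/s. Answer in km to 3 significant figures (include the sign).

Δx' ≈ -12.2 km

γ = 1/√(1 − 0.871²) = 2.0355
Δx' = γ(Δx − vΔt) = 2.0355 × (5080 m − 0.871×(2.998×10^8 m/s)×42.4×10^-6 s)
= 2.0355 × (-5991.7 m) = -12.2 km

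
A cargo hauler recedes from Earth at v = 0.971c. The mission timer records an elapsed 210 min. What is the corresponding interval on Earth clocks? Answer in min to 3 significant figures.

γ = 1/√(1 − 0.971²) = 4.1827
Time dilation: Δt = γτ₀ = 4.1827 × 210 min = 878 min

Δt ≈ 878 min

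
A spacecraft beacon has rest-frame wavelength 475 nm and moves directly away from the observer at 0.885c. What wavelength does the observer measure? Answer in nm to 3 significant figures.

Relativistic Doppler: λ_obs = λ_src √((1+β)/(1−β))
= 475 × √(1.8850/0.11500) = 475 × 4.0486 = 1920 nm

λ_obs ≈ 1920 nm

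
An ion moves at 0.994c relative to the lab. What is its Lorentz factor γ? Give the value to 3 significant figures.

γ = 1/√(1 − β²) = 1/√(1 − 0.994²) = 1/√(0.011964) = 9.14

γ ≈ 9.14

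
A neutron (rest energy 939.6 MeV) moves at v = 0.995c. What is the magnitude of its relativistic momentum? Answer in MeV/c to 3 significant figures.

γ = 1/√(1 − 0.995²) = 10.013
p = γβm₀c = 10.013 × 0.995 × 939.6 MeV/c = 9360 MeV/c

p ≈ 9360 MeV/c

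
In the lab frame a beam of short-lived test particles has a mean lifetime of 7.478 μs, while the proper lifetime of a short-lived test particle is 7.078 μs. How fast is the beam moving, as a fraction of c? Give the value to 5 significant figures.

γ = Δt/τ₀ = 7.478/7.078 = 1.056513
β = √(1 − 1/γ²) = √(1 − 1/1.056513²) = 0.32268

β ≈ 0.32268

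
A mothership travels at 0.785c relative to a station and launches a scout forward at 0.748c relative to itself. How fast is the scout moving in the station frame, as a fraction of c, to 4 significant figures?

Compose boost 2: (0.748 + 0.785)/(1 + 0.748×0.785) = 1.533/1.58718 = 0.9659

u ≈ 0.9659c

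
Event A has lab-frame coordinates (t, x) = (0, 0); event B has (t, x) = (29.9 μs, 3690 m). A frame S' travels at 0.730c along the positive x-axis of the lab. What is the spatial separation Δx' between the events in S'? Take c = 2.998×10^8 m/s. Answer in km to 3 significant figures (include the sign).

γ = 1/√(1 − 0.730²) = 1.4632
Δx' = γ(Δx − vΔt) = 1.4632 × (3690 m − 0.730×(2.998×10^8 m/s)×29.9×10^-6 s)
= 1.4632 × (-2853.7 m) = -4.18 km

Δx' ≈ -4.18 km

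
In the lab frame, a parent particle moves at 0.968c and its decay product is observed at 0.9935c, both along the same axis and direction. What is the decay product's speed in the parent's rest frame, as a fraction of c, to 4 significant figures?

Inverse velocity addition: u' = (u − v)/(1 − uv/c²)
= (0.9935 − 0.968)/(1 − 0.9935×0.968) = 0.02550/0.0382920 = 0.6659

u' ≈ 0.6659c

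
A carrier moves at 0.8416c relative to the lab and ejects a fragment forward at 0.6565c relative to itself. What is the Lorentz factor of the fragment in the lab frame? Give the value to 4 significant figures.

γ ≈ 3.811

u_lab = (0.6565 + 0.8416)/(1 + 0.6565×0.8416) = 1.4981/1.552510 = 0.9649533
γ = 1/√(1 − 0.9649533²) = 3.811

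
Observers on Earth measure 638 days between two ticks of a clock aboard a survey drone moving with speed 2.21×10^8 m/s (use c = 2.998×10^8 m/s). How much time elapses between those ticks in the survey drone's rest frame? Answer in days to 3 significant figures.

β = v/c = 2.21×10^8 / 2.998×10^8 = 0.73716
γ = 1/√(1 − 0.73716²) = 1.4799
Proper time: τ₀ = Δt/γ = 638/1.4799 = 431 days

τ₀ ≈ 431 days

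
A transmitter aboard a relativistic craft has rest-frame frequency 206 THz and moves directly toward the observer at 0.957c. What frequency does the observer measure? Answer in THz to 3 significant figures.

Relativistic Doppler: f_obs = f_src √((1+β)/(1−β))
= 206 × √(1.9570/0.043000) = 206 × 6.7462 = 1390 THz

f_obs ≈ 1390 THz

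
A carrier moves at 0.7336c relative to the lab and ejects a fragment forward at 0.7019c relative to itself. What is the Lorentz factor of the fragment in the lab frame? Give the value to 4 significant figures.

u_lab = (0.7019 + 0.7336)/(1 + 0.7019×0.7336) = 1.4355/1.514914 = 0.9475786
γ = 1/√(1 − 0.9475786²) = 3.130

γ ≈ 3.130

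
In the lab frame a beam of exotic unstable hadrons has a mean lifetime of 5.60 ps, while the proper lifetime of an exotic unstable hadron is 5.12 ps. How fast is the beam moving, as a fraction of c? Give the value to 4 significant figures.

β ≈ 0.4051

γ = Δt/τ₀ = 5.60/5.12 = 1.09375
β = √(1 − 1/γ²) = √(1 − 1/1.09375²) = 0.4051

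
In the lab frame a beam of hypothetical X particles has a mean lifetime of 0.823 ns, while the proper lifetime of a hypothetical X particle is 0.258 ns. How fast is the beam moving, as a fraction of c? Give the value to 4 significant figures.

γ = Δt/τ₀ = 0.823/0.258 = 3.18992
β = √(1 − 1/γ²) = √(1 − 1/3.18992²) = 0.9496

β ≈ 0.9496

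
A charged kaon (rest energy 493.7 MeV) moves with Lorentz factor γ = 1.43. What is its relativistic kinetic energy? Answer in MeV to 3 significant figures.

K ≈ 212 MeV

γ = 1.43 (given)
K = (γ − 1)m₀c² = (1.43 − 1) × 493.7 MeV = 0.43000 × 493.7 MeV = 212 MeV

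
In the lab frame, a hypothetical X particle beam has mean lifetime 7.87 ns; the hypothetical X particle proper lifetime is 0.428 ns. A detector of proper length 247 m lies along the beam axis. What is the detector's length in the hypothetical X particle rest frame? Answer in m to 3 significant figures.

L ≈ 13.4 m

Time dilation ⇒ γ = Δt/τ₀ = 7.87/0.428 = 18.388
Length contraction: L = L₀/γ = 247/18.388 = 13.4 m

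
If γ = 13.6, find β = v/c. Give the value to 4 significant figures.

β = √(1 − 1/γ²) = √(1 − 1/13.6²) = √(0.994593) = 0.9973

β ≈ 0.9973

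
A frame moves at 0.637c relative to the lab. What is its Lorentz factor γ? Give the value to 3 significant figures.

γ = 1/√(1 − β²) = 1/√(1 − 0.637²) = 1/√(0.59423) = 1.30

γ ≈ 1.30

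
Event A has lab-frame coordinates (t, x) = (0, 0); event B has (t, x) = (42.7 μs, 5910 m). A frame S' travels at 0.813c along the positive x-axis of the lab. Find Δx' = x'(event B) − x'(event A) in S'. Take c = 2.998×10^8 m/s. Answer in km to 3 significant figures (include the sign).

Δx' ≈ -7.72 km

γ = 1/√(1 − 0.813²) = 1.7174
Δx' = γ(Δx − vΔt) = 1.7174 × (5910 m − 0.813×(2.998×10^8 m/s)×42.7×10^-6 s)
= 1.7174 × (-4497.6 m) = -7.72 km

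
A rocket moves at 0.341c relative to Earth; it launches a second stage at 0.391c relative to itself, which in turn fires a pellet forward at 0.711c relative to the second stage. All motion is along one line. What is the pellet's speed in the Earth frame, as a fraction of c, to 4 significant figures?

Compose boost 2: (0.391 + 0.341)/(1 + 0.391×0.341) = 0.7320/1.13333 = 0.645884
Compose boost 3: (0.711 + 0.645884)/(1 + 0.711×0.645884) = 1.35688/1.45922 = 0.9299

u ≈ 0.9299c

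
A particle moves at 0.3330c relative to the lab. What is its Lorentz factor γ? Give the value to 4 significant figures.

γ ≈ 1.061

γ = 1/√(1 − β²) = 1/√(1 − 0.3330²) = 1/√(0.889111) = 1.061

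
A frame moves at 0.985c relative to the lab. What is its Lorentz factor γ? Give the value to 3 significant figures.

γ = 1/√(1 − β²) = 1/√(1 − 0.985²) = 1/√(0.029775) = 5.80

γ ≈ 5.80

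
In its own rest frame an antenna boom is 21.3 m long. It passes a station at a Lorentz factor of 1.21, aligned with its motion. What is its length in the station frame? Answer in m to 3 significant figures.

γ = 1.21 (given)
Length contraction: L = L₀/γ = 21.3/1.21 = 17.6 m

L ≈ 17.6 m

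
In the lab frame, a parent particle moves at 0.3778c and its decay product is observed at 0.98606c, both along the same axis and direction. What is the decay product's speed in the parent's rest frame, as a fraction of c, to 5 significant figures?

Inverse velocity addition: u' = (u − v)/(1 − uv/c²)
= (0.98606 − 0.3778)/(1 − 0.98606×0.3778) = 0.60826/0.6274665 = 0.96939

u' ≈ 0.96939c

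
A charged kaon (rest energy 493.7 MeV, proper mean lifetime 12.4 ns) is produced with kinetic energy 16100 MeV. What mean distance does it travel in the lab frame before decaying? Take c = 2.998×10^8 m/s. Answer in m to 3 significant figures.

d ≈ 125 m

γ = 1 + K/(m₀c²) = 1 + 16100/493.7 = 33.611
β = √(1 − 1/γ²) = 0.99956
Dilated lifetime: γτ₀ = 33.611 × 12.4 ns = 416.78 ns
d = βc·γτ₀ = 0.99956 × (2.998×10^8 m/s) × 4.1678×10^-7 s = 125 m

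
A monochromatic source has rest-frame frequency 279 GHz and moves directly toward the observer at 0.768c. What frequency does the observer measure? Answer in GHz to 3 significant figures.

f_obs ≈ 770 GHz

Relativistic Doppler: f_obs = f_src √((1+β)/(1−β))
= 279 × √(1.7680/0.23200) = 279 × 2.7606 = 770 GHz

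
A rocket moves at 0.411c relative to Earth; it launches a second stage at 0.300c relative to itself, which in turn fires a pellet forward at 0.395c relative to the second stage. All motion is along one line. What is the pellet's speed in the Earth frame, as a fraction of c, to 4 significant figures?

u ≈ 0.8224c

Compose boost 2: (0.300 + 0.411)/(1 + 0.300×0.411) = 0.7110/1.12330 = 0.632956
Compose boost 3: (0.395 + 0.632956)/(1 + 0.395×0.632956) = 1.02796/1.25002 = 0.8224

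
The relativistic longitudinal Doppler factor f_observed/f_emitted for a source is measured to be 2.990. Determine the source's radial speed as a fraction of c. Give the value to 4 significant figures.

f_obs/f_src = √((1+β)/(1−β)) = 2.990  ⇒  (1+β)/(1−β) = 8.94010
β = |1 − D²|/(1 + D²) = |1 − 8.94010|/(1 + 8.94010) = 0.7988

β ≈ 0.7988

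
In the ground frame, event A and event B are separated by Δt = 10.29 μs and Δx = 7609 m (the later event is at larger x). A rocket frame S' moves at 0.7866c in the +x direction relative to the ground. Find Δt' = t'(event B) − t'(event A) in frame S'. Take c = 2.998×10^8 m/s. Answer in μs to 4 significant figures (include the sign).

Δt' ≈ -15.67 μs

γ = 1/√(1 − 0.7866²) = 1.61953
Δt' = γ(Δt − vΔx/c²) = 1.61953 × (10.29 μs − 0.7866×7609 m / (2.998×10^8 m/s))
= 1.61953 × (-9.67411 μs) = -15.67 μs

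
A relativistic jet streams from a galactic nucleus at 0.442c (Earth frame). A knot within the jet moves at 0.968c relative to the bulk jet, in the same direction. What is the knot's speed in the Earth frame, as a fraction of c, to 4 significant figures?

u ≈ 0.9875c

Relativistic velocity addition: u = (u' + v)/(1 + u'v/c²)
= (0.968 + 0.442)/(1 + 0.968×0.442) = 1.410/1.42786 = 0.9875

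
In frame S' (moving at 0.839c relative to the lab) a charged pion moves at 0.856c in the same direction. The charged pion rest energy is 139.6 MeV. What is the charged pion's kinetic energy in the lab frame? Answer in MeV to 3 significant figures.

u_lab = (0.856 + 0.839)/(1 + 0.856×0.839) = 0.986507
γ = 1/√(1 − 0.986507²) = 6.1080
K = (γ − 1)m₀c² = (6.1080 − 1) × 139.6 = 5.1080 × 139.6 = 713 MeV

K ≈ 713 MeV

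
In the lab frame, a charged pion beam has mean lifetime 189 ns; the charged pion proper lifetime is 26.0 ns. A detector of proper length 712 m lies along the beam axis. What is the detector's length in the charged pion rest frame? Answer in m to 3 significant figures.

L ≈ 97.9 m

Time dilation ⇒ γ = Δt/τ₀ = 189/26.0 = 7.2692
Length contraction: L = L₀/γ = 712/7.2692 = 97.9 m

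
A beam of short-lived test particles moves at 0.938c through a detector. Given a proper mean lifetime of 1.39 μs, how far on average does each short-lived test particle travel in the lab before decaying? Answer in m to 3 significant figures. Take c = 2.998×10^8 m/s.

γ = 1/√(1 − 0.938²) = 2.8849
Dilated lifetime: Δt = γτ₀ = 2.8849 × 1.39 μs = 4.0100 μs
d = vΔt = 0.938c × 4.0100 μs = 2.8121×10^8 m/s × 4.0100×10^-6 s = 1130 m

d ≈ 1130 m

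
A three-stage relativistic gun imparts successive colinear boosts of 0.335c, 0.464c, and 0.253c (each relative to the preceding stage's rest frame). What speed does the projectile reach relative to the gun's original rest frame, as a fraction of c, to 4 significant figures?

Compose boost 2: (0.464 + 0.335)/(1 + 0.464×0.335) = 0.7990/1.15544 = 0.691511
Compose boost 3: (0.253 + 0.691511)/(1 + 0.253×0.691511) = 0.944511/1.17495 = 0.8039

u ≈ 0.8039c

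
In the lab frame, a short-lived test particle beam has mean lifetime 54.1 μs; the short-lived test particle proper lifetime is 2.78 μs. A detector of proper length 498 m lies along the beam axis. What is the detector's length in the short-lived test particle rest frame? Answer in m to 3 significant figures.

L ≈ 25.6 m

Time dilation ⇒ γ = Δt/τ₀ = 54.1/2.78 = 19.460
Length contraction: L = L₀/γ = 498/19.460 = 25.6 m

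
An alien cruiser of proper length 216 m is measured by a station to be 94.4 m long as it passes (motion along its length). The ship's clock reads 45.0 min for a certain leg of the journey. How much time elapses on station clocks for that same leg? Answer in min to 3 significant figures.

Δt ≈ 103 min

Length contraction ⇒ γ = L₀/L = 216/94.4 = 2.2881
Time dilation: Δt = γτ₀ = 2.2881 × 45.0 min = 103 min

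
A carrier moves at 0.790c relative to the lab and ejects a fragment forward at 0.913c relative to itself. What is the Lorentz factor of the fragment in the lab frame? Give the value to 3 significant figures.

γ ≈ 6.88

u_lab = (0.913 + 0.790)/(1 + 0.913×0.790) = 1.703/1.72127 = 0.989386
γ = 1/√(1 − 0.989386²) = 6.88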